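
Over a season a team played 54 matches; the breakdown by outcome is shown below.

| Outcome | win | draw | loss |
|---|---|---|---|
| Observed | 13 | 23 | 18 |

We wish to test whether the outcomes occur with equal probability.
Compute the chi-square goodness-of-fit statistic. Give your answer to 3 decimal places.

Under H₀ each category has probability 1/3, so each expected count is 54/3 = 18.
χ² = (13−18)²/18 + (23−18)²/18 + (18−18)²/18
   = 1.3889 + 1.3889 + 0.0000
Sum = 2.778

2.778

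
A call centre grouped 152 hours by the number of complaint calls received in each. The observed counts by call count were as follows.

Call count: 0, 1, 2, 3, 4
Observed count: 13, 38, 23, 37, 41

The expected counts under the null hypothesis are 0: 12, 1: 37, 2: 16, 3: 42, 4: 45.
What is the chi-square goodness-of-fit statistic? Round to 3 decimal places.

4.124

χ² = (13−12)²/12 + (38−37)²/37 + (23−16)²/16 + (37−42)²/42 + (41−45)²/45
   = 0.0833 + 0.0270 + 3.0625 + 0.5952 + 0.3556
Sum = 4.124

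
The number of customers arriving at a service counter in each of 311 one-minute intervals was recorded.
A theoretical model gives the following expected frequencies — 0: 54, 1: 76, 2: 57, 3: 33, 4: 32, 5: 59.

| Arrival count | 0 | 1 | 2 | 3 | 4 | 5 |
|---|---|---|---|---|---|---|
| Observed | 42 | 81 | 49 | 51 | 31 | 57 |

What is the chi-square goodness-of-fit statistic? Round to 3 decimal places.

cat         O        E   (O−E)²/E
0          42       54     2.6667
1          81       76     0.3289
2          49       57     1.1228
3          51       33     9.8182
4          31       32     0.0313
5          57       59     0.0678
Sum = 14.036

14.036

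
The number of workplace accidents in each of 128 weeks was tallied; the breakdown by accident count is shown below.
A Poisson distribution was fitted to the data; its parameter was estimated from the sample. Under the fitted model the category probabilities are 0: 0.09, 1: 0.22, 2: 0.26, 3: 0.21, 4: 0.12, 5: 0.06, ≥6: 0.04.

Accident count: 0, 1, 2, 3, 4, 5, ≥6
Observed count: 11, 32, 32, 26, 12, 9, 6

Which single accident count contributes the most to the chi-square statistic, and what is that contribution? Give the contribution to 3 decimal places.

Expected counts E_i = n·p_i: 128×0.09 = 11.52, 128×0.22 = 28.16, 128×0.26 = 33.28, 128×0.21 = 26.88, 128×0.12 = 15.36, 128×0.06 = 7.68, 128×0.04 = 5.12.
0: (11 − 11.52)²/11.52 = 0.2704/11.52 = 0.0235
1: (32 − 28.16)²/28.16 = 14.7456/28.16 = 0.5236
2: (32 − 33.28)²/33.28 = 1.6384/33.28 = 0.0492
3: (26 − 26.88)²/26.88 = 0.7744/26.88 = 0.0288
4: (12 − 15.36)²/15.36 = 11.2896/15.36 = 0.7350
5: (9 − 7.68)²/7.68 = 1.7424/7.68 = 0.2269
≥6: (6 − 5.12)²/5.12 = 0.7744/5.12 = 0.1513
The largest term is for 4: 0.735.

4, 0.735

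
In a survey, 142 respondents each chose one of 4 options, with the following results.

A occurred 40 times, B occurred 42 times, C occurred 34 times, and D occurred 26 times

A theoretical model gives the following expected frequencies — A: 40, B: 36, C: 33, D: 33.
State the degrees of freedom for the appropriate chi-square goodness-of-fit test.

3

There are k = 4 categories and no parameters were estimated from the data, so df = 4 − 1 = 3.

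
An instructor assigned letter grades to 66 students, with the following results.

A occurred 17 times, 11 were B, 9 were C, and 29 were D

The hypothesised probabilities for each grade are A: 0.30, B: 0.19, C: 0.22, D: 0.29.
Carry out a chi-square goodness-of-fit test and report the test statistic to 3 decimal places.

Expected counts E_i = n·p_i: 66×0.30 = 19.8, 66×0.19 = 12.54, 66×0.22 = 14.52, 66×0.29 = 19.14.
A: (17 − 19.8)²/19.8 = 7.84/19.8 = 0.3960
B: (11 − 12.54)²/12.54 = 2.3716/12.54 = 0.1891
C: (9 − 14.52)²/14.52 = 30.4704/14.52 = 2.0985
D: (29 − 19.14)²/19.14 = 97.2196/19.14 = 5.0794
Sum = 7.763

7.763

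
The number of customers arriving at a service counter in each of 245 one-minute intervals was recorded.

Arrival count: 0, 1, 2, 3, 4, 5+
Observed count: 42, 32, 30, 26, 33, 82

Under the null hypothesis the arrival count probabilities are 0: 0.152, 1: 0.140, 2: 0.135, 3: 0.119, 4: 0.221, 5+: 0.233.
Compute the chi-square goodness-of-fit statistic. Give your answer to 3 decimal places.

Expected counts E_i = n·p_i: 245×0.152 = 37.24, 245×0.140 = 34.3, 245×0.135 = 33.075, 245×0.119 = 29.155, 245×0.221 = 54.145, 245×0.233 = 57.085.
χ² = (42−37.24)²/37.24 + (32−34.3)²/34.3 + (30−33.075)²/33.075 + (26−29.155)²/29.155 + (33−54.145)²/54.145 + (82−57.085)²/57.085
   = 0.6084 + 0.1542 + 0.2859 + 0.3414 + 8.2577 + 10.8743
Sum = 20.522

20.522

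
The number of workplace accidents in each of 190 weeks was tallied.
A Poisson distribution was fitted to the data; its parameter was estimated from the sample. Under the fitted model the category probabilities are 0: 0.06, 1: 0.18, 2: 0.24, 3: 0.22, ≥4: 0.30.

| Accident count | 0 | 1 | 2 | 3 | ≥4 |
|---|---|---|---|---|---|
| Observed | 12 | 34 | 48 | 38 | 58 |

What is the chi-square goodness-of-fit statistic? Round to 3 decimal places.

Expected counts E_i = n·p_i: 190×0.06 = 11.4, 190×0.18 = 34.2, 190×0.24 = 45.6, 190×0.22 = 41.8, 190×0.30 = 57.
0: (12 − 11.4)²/11.4 = 0.36/11.4 = 0.0316
1: (34 − 34.2)²/34.2 = 0.04/34.2 = 0.0012
2: (48 − 45.6)²/45.6 = 5.76/45.6 = 0.1263
3: (38 − 41.8)²/41.8 = 14.44/41.8 = 0.3455
≥4: (58 − 57)²/57 = 1/57 = 0.0175
Sum = 0.522

0.522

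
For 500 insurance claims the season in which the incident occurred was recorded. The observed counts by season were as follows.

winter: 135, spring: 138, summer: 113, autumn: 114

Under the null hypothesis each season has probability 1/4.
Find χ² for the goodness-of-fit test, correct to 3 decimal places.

4.272

Under H₀ each category has probability 1/4, so each expected count is 500/4 = 125.
winter: (135 − 125)²/125 = 100/125 = 0.8000
spring: (138 − 125)²/125 = 169/125 = 1.3520
summer: (113 − 125)²/125 = 144/125 = 1.1520
autumn: (114 − 125)²/125 = 121/125 = 0.9680
Sum = 4.272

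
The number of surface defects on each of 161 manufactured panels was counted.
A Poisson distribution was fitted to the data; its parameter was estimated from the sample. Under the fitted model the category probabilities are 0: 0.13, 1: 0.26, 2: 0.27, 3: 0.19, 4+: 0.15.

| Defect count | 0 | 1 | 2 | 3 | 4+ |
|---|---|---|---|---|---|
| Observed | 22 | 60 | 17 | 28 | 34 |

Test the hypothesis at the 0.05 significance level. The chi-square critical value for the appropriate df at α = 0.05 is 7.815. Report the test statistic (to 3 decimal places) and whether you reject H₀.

Expected counts E_i = n·p_i: 161×0.13 = 20.93, 161×0.26 = 41.86, 161×0.27 = 43.47, 161×0.19 = 30.59, 161×0.15 = 24.15.
0: (22 − 20.93)²/20.93 = 1.1449/20.93 = 0.0547
1: (60 − 41.86)²/41.86 = 329.0596/41.86 = 7.8610
2: (17 − 43.47)²/43.47 = 700.6609/43.47 = 16.1183
3: (28 − 30.59)²/30.59 = 6.7081/30.59 = 0.2193
4+: (34 − 24.15)²/24.15 = 97.0225/24.15 = 4.0175
Sum = 28.271
df = 3. Since 28.271 > 7.815, we reject H₀.

28.271; reject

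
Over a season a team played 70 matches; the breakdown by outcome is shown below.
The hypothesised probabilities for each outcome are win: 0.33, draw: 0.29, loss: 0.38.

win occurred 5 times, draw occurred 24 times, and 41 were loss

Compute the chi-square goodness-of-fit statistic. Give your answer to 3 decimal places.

22.652

Expected counts E_i = n·p_i: 70×0.33 = 23.1, 70×0.29 = 20.3, 70×0.38 = 26.6.
win: (5 − 23.1)²/23.1 = 327.61/23.1 = 14.1823
draw: (24 − 20.3)²/20.3 = 13.69/20.3 = 0.6744
loss: (41 − 26.6)²/26.6 = 207.36/26.6 = 7.7955
Sum = 22.652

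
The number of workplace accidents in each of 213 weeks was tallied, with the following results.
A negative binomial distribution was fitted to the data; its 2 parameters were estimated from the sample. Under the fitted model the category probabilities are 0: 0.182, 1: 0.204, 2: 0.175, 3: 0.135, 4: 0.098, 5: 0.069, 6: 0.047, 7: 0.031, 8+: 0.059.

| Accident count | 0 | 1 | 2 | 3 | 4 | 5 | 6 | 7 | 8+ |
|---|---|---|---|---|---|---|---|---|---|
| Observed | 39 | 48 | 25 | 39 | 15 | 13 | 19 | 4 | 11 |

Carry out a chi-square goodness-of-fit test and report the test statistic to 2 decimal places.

19.31

Expected counts E_i = n·p_i: 213×0.182 = 38.766, 213×0.204 = 43.452, 213×0.175 = 37.275, 213×0.135 = 28.755, 213×0.098 = 20.874, 213×0.069 = 14.697, 213×0.047 = 10.011, 213×0.031 = 6.603, 213×0.059 = 12.567.
0: (39 − 38.766)²/38.766 = 0.054756/38.766 = 0.001
1: (48 − 43.452)²/43.452 = 20.684304/43.452 = 0.476
2: (25 − 37.275)²/37.275 = 150.675625/37.275 = 4.042
3: (39 − 28.755)²/28.755 = 104.960025/28.755 = 3.650
4: (15 − 20.874)²/20.874 = 34.503876/20.874 = 1.653
5: (13 − 14.697)²/14.697 = 2.879809/14.697 = 0.196
6: (19 − 10.011)²/10.011 = 80.802121/10.011 = 8.071
7: (4 − 6.603)²/6.603 = 6.775609/6.603 = 1.026
8+: (11 − 12.567)²/12.567 = 2.455489/12.567 = 0.195
Sum = 19.31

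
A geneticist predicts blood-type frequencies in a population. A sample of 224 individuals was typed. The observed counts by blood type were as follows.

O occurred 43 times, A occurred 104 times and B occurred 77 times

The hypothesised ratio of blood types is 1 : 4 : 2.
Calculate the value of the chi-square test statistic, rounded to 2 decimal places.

10.92

Ratio total = 7. Expected counts: 224×1/7 = 32, 224×4/7 = 128, 224×2/7 = 64.
cat         O        E   (O−E)²/E
O          43       32      3.781
A         104      128      4.500
B          77       64      2.641
Sum = 10.92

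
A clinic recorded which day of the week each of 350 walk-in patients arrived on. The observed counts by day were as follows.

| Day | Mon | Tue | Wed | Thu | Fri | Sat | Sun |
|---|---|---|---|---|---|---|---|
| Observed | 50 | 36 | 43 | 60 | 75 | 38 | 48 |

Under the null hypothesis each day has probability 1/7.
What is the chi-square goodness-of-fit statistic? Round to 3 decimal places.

22.360

Expected count for each of the 7 categories: 350/7 = 50.
Mon: (50 − 50)²/50 = 0/50 = 0.0000
Tue: (36 − 50)²/50 = 196/50 = 3.9200
Wed: (43 − 50)²/50 = 49/50 = 0.9800
Thu: (60 − 50)²/50 = 100/50 = 2.0000
Fri: (75 − 50)²/50 = 625/50 = 12.5000
Sat: (38 − 50)²/50 = 144/50 = 2.8800
Sun: (48 − 50)²/50 = 4/50 = 0.0800
Sum = 22.360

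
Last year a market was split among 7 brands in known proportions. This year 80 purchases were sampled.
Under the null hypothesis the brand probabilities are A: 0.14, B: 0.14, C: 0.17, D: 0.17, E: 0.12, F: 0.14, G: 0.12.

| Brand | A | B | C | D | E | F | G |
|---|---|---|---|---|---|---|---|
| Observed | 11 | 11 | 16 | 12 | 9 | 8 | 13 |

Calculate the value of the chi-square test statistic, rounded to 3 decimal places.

Expected counts E_i = n·p_i: 80×0.14 = 11.2, 80×0.14 = 11.2, 80×0.17 = 13.6, 80×0.17 = 13.6, 80×0.12 = 9.6, 80×0.14 = 11.2, 80×0.12 = 9.6.
A: (11 − 11.2)²/11.2 = 0.04/11.2 = 0.0036
B: (11 − 11.2)²/11.2 = 0.04/11.2 = 0.0036
C: (16 − 13.6)²/13.6 = 5.76/13.6 = 0.4235
D: (12 − 13.6)²/13.6 = 2.56/13.6 = 0.1882
E: (9 − 9.6)²/9.6 = 0.36/9.6 = 0.0375
F: (8 − 11.2)²/11.2 = 10.24/11.2 = 0.9143
G: (13 − 9.6)²/9.6 = 11.56/9.6 = 1.2042
Sum = 2.775

2.775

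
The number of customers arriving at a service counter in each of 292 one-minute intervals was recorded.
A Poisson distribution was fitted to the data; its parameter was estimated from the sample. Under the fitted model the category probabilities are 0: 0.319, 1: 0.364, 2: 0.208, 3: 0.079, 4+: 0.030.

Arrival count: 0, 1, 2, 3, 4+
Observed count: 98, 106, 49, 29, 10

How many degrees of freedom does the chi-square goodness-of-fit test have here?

3

There are k = 5 categories and 1 parameter estimated from the data, so df = 5 − 1 − 1 = 3.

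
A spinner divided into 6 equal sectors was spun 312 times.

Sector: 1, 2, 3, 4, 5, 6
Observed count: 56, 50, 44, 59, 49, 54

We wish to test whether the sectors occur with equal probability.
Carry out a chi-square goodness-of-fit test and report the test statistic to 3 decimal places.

2.808

Under H₀ each category has probability 1/6, so each expected count is 312/6 = 52.
cat         O        E   (O−E)²/E
1          56       52     0.3077
2          50       52     0.0769
3          44       52     1.2308
4          59       52     0.9423
5          49       52     0.1731
6          54       52     0.0769
Sum = 2.808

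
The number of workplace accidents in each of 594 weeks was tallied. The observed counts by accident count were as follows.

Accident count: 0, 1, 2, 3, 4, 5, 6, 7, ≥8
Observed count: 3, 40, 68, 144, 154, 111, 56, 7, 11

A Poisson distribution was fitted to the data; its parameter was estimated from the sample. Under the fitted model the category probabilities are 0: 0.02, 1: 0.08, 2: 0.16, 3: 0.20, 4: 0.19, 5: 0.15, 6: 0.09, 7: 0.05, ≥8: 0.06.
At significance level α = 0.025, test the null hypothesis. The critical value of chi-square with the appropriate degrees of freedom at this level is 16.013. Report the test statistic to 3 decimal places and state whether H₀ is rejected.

75.751; reject

Expected counts E_i = n·p_i: 594×0.02 = 11.88, 594×0.08 = 47.52, 594×0.16 = 95.04, 594×0.20 = 118.8, 594×0.19 = 112.86, 594×0.15 = 89.1, 594×0.09 = 53.46, 594×0.05 = 29.7, 594×0.06 = 35.64.
cat         O        E   (O−E)²/E
0           3    11.88     6.6376
1          40    47.52     1.1900
2          68    95.04     7.6932
3         144    118.8     5.3455
4         154   112.86    14.9965
5         111     89.1     5.3828
6          56    53.46     0.1207
7           7     29.7    17.3498
≥8         11    35.64    17.0351
Sum = 75.751
df = 7. Since 75.751 > 16.013, we reject H₀.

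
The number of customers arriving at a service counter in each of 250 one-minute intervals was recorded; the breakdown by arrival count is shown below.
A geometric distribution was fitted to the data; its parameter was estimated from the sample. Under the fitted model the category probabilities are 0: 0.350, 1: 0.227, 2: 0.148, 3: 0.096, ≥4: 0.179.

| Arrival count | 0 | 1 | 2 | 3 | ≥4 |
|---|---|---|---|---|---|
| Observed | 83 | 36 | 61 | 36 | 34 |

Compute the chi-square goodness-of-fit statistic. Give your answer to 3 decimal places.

31.968

Expected counts E_i = n·p_i: 250×0.350 = 87.5, 250×0.227 = 56.75, 250×0.148 = 37, 250×0.096 = 24, 250×0.179 = 44.75.
χ² = (83−87.5)²/87.5 + (36−56.75)²/56.75 + (61−37)²/37 + (36−24)²/24 + (34−44.75)²/44.75
   = 0.2314 + 7.5870 + 15.5676 + 6.0000 + 2.5824
Sum = 31.968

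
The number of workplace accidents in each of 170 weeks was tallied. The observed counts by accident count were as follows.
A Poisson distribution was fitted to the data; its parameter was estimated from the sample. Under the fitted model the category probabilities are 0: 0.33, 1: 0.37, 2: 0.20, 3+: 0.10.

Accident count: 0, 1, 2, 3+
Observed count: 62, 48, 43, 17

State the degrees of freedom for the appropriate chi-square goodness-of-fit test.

There are k = 4 categories and 1 parameter estimated from the data, so df = 4 − 1 − 1 = 2.

2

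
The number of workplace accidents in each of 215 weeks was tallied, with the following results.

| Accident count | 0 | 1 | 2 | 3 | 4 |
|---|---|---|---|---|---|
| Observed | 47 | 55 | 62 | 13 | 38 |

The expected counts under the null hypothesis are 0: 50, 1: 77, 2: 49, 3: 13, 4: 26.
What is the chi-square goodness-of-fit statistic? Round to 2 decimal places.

15.45

χ² = (47−50)²/50 + (55−77)²/77 + (62−49)²/49 + (13−13)²/13 + (38−26)²/26
   = 0.180 + 6.286 + 3.449 + 0.000 + 5.538
Sum = 15.45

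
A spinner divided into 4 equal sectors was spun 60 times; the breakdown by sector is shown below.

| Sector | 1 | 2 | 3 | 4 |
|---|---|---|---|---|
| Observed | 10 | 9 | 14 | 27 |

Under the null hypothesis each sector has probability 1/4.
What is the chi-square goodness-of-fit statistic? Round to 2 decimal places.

13.73

Under H₀ each category has probability 1/4, so each expected count is 60/4 = 15.
χ² = (10−15)²/15 + (9−15)²/15 + (14−15)²/15 + (27−15)²/15
   = 1.667 + 2.400 + 0.067 + 9.600
Sum = 13.73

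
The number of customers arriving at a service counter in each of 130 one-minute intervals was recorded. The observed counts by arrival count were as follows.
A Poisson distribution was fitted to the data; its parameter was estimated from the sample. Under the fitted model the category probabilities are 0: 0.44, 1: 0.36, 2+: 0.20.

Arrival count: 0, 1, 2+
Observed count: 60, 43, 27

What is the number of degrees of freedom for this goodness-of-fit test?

There are k = 3 categories and 1 parameter estimated from the data, so df = 3 − 1 − 1 = 1.

1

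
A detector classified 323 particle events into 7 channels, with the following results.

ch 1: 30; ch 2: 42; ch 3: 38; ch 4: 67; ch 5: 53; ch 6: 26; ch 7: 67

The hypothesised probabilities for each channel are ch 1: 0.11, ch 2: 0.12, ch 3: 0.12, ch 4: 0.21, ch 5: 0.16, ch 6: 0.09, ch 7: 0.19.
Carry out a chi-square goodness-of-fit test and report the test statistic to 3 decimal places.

Expected counts E_i = n·p_i: 323×0.11 = 35.53, 323×0.12 = 38.76, 323×0.12 = 38.76, 323×0.21 = 67.83, 323×0.16 = 51.68, 323×0.09 = 29.07, 323×0.19 = 61.37.
cat         O        E   (O−E)²/E
ch 1       30    35.53     0.8607
ch 2       42    38.76     0.2708
ch 3       38    38.76     0.0149
ch 4       67    67.83     0.0102
ch 5       53    51.68     0.0337
ch 6       26    29.07     0.3242
ch 7       67    61.37     0.5165
Sum = 2.031

2.031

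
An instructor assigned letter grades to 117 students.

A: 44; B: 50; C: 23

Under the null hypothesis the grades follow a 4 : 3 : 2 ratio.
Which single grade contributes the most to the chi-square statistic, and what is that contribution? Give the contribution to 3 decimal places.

B, 3.103

Ratio total = 9. Expected counts: 117×4/9 = 52, 117×3/9 = 39, 117×2/9 = 26.
cat         O        E   (O−E)²/E
A          44       52     1.2308
B          50       39     3.1026
C          23       26     0.3462
The largest term is for B: 3.103.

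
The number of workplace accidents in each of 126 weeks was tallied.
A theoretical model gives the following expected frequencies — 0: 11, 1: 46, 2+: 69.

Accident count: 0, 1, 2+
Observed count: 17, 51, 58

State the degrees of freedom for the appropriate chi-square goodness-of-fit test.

2

There are k = 3 categories and no parameters were estimated from the data, so df = 3 − 1 = 2.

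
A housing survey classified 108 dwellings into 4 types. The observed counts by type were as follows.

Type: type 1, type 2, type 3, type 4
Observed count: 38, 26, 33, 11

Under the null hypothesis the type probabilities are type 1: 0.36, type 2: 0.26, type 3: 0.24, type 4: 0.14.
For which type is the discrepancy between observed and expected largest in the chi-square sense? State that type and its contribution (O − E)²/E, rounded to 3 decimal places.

Expected counts E_i = n·p_i: 108×0.36 = 38.88, 108×0.26 = 28.08, 108×0.24 = 25.92, 108×0.14 = 15.12.
type 1: (38 − 38.88)²/38.88 = 0.7744/38.88 = 0.0199
type 2: (26 − 28.08)²/28.08 = 4.3264/28.08 = 0.1541
type 3: (33 − 25.92)²/25.92 = 50.1264/25.92 = 1.9339
type 4: (11 − 15.12)²/15.12 = 16.9744/15.12 = 1.1226
The largest term is for type 3: 1.934.

type 3, 1.934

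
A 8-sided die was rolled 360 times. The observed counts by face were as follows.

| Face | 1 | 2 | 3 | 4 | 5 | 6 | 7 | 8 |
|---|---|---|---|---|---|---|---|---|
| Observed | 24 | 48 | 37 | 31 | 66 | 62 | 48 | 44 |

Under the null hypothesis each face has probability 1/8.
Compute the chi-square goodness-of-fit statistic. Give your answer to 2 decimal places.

32.22

Under H₀ each category has probability 1/8, so each expected count is 360/8 = 45.
χ² = (24−45)²/45 + (48−45)²/45 + (37−45)²/45 + (31−45)²/45 + (66−45)²/45 + (62−45)²/45 + (48−45)²/45 + (44−45)²/45
   = 9.800 + 0.200 + 1.422 + 4.356 + 9.800 + 6.422 + 0.200 + 0.022
Sum = 32.22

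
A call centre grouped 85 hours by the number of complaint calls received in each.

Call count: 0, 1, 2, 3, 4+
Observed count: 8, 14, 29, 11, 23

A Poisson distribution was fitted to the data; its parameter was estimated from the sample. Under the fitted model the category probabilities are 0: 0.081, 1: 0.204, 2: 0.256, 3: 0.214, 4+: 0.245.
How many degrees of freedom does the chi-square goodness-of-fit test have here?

3

There are k = 5 categories and 1 parameter estimated from the data, so df = 5 − 1 − 1 = 3.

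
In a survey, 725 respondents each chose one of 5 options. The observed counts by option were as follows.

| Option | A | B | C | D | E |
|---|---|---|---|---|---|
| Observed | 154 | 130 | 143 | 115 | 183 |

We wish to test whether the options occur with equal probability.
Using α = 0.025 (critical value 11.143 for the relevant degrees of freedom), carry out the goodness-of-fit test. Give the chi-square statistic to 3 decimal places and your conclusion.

18.303; reject

Expected count for each of the 5 categories: 725/5 = 145.
A: (154 − 145)²/145 = 81/145 = 0.5586
B: (130 − 145)²/145 = 225/145 = 1.5517
C: (143 − 145)²/145 = 4/145 = 0.0276
D: (115 − 145)²/145 = 900/145 = 6.2069
E: (183 − 145)²/145 = 1444/145 = 9.9586
Sum = 18.303
df = 4. Since 18.303 > 11.143, we reject H₀.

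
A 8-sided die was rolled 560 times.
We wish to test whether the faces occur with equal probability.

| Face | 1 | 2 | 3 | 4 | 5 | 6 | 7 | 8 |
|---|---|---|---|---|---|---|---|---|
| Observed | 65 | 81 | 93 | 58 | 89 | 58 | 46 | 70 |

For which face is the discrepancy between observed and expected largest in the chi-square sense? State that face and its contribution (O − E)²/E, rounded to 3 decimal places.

Expected count for each of the 8 categories: 560/8 = 70.
1: (65 − 70)²/70 = 25/70 = 0.3571
2: (81 − 70)²/70 = 121/70 = 1.7286
3: (93 − 70)²/70 = 529/70 = 7.5571
4: (58 − 70)²/70 = 144/70 = 2.0571
5: (89 − 70)²/70 = 361/70 = 5.1571
6: (58 − 70)²/70 = 144/70 = 2.0571
7: (46 − 70)²/70 = 576/70 = 8.2286
8: (70 − 70)²/70 = 0/70 = 0.0000
The largest term is for 7: 8.229.

7, 8.229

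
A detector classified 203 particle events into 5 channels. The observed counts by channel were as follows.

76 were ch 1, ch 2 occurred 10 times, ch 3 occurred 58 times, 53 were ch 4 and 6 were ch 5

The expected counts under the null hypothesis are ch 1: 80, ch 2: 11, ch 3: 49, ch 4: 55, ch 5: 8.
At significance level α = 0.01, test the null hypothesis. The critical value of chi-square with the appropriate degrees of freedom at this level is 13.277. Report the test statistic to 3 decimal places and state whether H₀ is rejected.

cat         O        E   (O−E)²/E
ch 1       76       80     0.2000
ch 2       10       11     0.0909
ch 3       58       49     1.6531
ch 4       53       55     0.0727
ch 5        6        8     0.5000
Sum = 2.517
df = 4. Since 2.517 < 13.277, we do not reject H₀.

2.517; do not reject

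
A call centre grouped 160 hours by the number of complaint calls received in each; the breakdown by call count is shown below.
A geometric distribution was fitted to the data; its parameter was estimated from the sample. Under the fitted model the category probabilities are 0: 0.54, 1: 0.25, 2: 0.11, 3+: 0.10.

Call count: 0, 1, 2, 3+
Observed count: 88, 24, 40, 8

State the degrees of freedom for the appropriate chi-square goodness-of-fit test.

There are k = 4 categories and 1 parameter estimated from the data, so df = 4 − 1 − 1 = 2.

2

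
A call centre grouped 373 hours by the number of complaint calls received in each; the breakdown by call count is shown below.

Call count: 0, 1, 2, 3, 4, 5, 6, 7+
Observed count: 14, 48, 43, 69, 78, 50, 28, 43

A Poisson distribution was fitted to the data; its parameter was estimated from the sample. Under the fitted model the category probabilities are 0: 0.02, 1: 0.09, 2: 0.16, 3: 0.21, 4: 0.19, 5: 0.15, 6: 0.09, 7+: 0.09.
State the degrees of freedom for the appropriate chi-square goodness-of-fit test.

There are k = 8 categories and 1 parameter estimated from the data, so df = 8 − 1 − 1 = 6.

6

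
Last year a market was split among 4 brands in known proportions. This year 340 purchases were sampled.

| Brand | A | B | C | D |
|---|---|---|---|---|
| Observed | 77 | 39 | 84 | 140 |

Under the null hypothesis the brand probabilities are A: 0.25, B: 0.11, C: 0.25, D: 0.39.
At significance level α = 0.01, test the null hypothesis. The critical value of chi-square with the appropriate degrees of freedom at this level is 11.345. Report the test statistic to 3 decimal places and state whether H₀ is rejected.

1.246; do not reject

Expected counts E_i = n·p_i: 340×0.25 = 85, 340×0.11 = 37.4, 340×0.25 = 85, 340×0.39 = 132.6.
χ² = (77−85)²/85 + (39−37.4)²/37.4 + (84−85)²/85 + (140−132.6)²/132.6
   = 0.7529 + 0.0684 + 0.0118 + 0.4130
Sum = 1.246
df = 3. Since 1.246 < 11.345, we do not reject H₀.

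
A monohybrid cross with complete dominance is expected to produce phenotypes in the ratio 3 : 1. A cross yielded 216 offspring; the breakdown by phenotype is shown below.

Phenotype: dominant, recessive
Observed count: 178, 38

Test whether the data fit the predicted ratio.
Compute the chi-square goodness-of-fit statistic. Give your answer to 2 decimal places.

Ratio total = 4. Expected counts: 216×3/4 = 162, 216×1/4 = 54.
dominant: (178 − 162)²/162 = 256/162 = 1.580
recessive: (38 − 54)²/54 = 256/54 = 4.741
Sum = 6.32

6.32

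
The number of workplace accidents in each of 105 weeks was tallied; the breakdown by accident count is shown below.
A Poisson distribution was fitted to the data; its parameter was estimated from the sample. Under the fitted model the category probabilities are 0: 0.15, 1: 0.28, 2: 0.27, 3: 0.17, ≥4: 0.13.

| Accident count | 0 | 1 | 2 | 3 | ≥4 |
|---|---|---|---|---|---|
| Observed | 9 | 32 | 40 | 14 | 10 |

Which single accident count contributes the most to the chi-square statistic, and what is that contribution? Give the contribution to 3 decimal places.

Expected counts E_i = n·p_i: 105×0.15 = 15.75, 105×0.28 = 29.4, 105×0.27 = 28.35, 105×0.17 = 17.85, 105×0.13 = 13.65.
χ² = (9−15.75)²/15.75 + (32−29.4)²/29.4 + (40−28.35)²/28.35 + (14−17.85)²/17.85 + (10−13.65)²/13.65
   = 2.8929 + 0.2299 + 4.7874 + 0.8304 + 0.9760
The largest term is for 2: 4.787.

2, 4.787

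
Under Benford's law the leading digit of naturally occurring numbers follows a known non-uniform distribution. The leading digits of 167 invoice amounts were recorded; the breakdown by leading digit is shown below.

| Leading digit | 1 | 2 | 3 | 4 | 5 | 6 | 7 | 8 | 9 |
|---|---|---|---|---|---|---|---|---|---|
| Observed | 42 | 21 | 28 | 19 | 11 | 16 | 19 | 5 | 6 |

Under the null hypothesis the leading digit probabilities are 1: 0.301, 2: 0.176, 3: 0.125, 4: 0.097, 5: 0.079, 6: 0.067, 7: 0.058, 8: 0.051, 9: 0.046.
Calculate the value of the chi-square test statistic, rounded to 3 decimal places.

19.882

Expected counts E_i = n·p_i: 167×0.301 = 50.267, 167×0.176 = 29.392, 167×0.125 = 20.875, 167×0.097 = 16.199, 167×0.079 = 13.193, 167×0.067 = 11.189, 167×0.058 = 9.686, 167×0.051 = 8.517, 167×0.046 = 7.682.
1: (42 − 50.267)²/50.267 = 68.343289/50.267 = 1.3596
2: (21 − 29.392)²/29.392 = 70.425664/29.392 = 2.3961
3: (28 − 20.875)²/20.875 = 50.765625/20.875 = 2.4319
4: (19 − 16.199)²/16.199 = 7.845601/16.199 = 0.4843
5: (11 − 13.193)²/13.193 = 4.809249/13.193 = 0.3645
6: (16 − 11.189)²/11.189 = 23.145721/11.189 = 2.0686
7: (19 − 9.686)²/9.686 = 86.750596/9.686 = 8.9563
8: (5 − 8.517)²/8.517 = 12.369289/8.517 = 1.4523
9: (6 − 7.682)²/7.682 = 2.829124/7.682 = 0.3683
Sum = 19.882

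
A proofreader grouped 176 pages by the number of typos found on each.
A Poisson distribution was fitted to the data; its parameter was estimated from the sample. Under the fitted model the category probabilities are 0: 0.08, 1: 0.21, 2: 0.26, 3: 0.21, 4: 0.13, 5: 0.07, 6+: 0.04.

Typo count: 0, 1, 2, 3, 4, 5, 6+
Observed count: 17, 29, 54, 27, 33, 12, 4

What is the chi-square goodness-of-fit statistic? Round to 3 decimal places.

12.285

Expected counts E_i = n·p_i: 176×0.08 = 14.08, 176×0.21 = 36.96, 176×0.26 = 45.76, 176×0.21 = 36.96, 176×0.13 = 22.88, 176×0.07 = 12.32, 176×0.04 = 7.04.
χ² = (17−14.08)²/14.08 + (29−36.96)²/36.96 + (54−45.76)²/45.76 + (27−36.96)²/36.96 + (33−22.88)²/22.88 + (12−12.32)²/12.32 + (4−7.04)²/7.04
   = 0.6056 + 1.7143 + 1.4838 + 2.6840 + 4.4762 + 0.0083 + 1.3127
Sum = 12.285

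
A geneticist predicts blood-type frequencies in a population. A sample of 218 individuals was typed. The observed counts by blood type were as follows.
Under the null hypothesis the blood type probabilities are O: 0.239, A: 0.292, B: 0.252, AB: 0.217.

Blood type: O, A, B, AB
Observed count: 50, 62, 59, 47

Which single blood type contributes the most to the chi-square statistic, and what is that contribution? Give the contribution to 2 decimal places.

B, 0.30

Expected counts E_i = n·p_i: 218×0.239 = 52.102, 218×0.292 = 63.656, 218×0.252 = 54.936, 218×0.217 = 47.306.
cat         O        E   (O−E)²/E
O          50   52.102      0.085
A          62   63.656      0.043
B          59   54.936      0.301
AB         47   47.306      0.002
The largest term is for B: 0.30.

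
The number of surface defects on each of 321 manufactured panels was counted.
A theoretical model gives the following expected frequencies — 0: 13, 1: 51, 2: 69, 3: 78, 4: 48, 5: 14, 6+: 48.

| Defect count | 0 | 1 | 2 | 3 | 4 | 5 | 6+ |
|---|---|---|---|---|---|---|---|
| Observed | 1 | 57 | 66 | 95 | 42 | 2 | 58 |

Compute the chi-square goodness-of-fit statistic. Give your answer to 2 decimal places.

28.74

0: (1 − 13)²/13 = 144/13 = 11.077
1: (57 − 51)²/51 = 36/51 = 0.706
2: (66 − 69)²/69 = 9/69 = 0.130
3: (95 − 78)²/78 = 289/78 = 3.705
4: (42 − 48)²/48 = 36/48 = 0.750
5: (2 − 14)²/14 = 144/14 = 10.286
6+: (58 − 48)²/48 = 100/48 = 2.083
Sum = 28.74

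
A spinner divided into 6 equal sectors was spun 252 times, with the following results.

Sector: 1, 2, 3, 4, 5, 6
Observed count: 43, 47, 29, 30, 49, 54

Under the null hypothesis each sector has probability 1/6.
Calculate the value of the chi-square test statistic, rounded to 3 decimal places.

Under H₀ each category has probability 1/6, so each expected count is 252/6 = 42.
χ² = (43−42)²/42 + (47−42)²/42 + (29−42)²/42 + (30−42)²/42 + (49−42)²/42 + (54−42)²/42
   = 0.0238 + 0.5952 + 4.0238 + 3.4286 + 1.1667 + 3.4286
Sum = 12.667

12.667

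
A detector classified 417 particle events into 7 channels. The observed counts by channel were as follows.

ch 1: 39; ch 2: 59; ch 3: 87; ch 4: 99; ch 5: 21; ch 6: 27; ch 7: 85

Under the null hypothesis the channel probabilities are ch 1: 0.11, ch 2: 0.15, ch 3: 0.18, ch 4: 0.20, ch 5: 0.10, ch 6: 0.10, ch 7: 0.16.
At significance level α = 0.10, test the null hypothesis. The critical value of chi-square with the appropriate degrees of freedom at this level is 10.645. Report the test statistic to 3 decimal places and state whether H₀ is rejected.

26.514; reject

Expected counts E_i = n·p_i: 417×0.11 = 45.87, 417×0.15 = 62.55, 417×0.18 = 75.06, 417×0.20 = 83.4, 417×0.10 = 41.7, 417×0.10 = 41.7, 417×0.16 = 66.72.
cat         O        E   (O−E)²/E
ch 1       39    45.87     1.0289
ch 2       59    62.55     0.2015
ch 3       87    75.06     1.8993
ch 4       99     83.4     2.9180
ch 5       21     41.7    10.2755
ch 6       27     41.7     5.1820
ch 7       85    66.72     5.0084
Sum = 26.514
df = 6. Since 26.514 > 10.645, we reject H₀.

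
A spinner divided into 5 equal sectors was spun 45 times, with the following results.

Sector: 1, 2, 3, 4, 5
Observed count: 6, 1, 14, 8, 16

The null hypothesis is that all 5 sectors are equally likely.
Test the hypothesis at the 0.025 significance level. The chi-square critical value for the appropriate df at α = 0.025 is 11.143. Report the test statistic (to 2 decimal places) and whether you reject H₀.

Expected count for each of the 5 categories: 45/5 = 9.
χ² = (6−9)²/9 + (1−9)²/9 + (14−9)²/9 + (8−9)²/9 + (16−9)²/9
   = 1.000 + 7.111 + 2.778 + 0.111 + 5.444
Sum = 16.44
df = 4. Since 16.44 > 11.143, we reject H₀.

16.44; reject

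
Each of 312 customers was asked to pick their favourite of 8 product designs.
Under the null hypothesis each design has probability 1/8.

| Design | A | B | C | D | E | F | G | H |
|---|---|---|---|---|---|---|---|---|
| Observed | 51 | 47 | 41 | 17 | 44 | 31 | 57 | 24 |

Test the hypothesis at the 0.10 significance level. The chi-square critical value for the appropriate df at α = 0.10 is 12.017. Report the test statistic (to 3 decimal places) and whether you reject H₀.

34.205; reject

Expected count for each of the 8 categories: 312/8 = 39.
A: (51 − 39)²/39 = 144/39 = 3.6923
B: (47 − 39)²/39 = 64/39 = 1.6410
C: (41 − 39)²/39 = 4/39 = 0.1026
D: (17 − 39)²/39 = 484/39 = 12.4103
E: (44 − 39)²/39 = 25/39 = 0.6410
F: (31 − 39)²/39 = 64/39 = 1.6410
G: (57 − 39)²/39 = 324/39 = 8.3077
H: (24 − 39)²/39 = 225/39 = 5.7692
Sum = 34.205
df = 7. Since 34.205 > 12.017, we reject H₀.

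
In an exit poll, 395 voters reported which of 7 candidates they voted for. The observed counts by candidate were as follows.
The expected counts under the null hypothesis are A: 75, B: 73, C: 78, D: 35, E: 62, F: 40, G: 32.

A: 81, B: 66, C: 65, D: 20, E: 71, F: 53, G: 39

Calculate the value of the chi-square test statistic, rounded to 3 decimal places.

16.809

A: (81 − 75)²/75 = 36/75 = 0.4800
B: (66 − 73)²/73 = 49/73 = 0.6712
C: (65 − 78)²/78 = 169/78 = 2.1667
D: (20 − 35)²/35 = 225/35 = 6.4286
E: (71 − 62)²/62 = 81/62 = 1.3065
F: (53 − 40)²/40 = 169/40 = 4.2250
G: (39 − 32)²/32 = 49/32 = 1.5313
Sum = 16.809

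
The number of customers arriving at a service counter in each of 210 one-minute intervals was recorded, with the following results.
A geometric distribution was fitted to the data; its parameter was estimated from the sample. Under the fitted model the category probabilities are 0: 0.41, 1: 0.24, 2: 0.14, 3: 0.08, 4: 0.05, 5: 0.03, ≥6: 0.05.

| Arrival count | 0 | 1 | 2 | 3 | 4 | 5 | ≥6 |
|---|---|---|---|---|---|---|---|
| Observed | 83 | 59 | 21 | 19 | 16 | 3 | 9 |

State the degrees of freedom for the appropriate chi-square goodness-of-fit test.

There are k = 7 categories and 1 parameter estimated from the data, so df = 7 − 1 − 1 = 5.

5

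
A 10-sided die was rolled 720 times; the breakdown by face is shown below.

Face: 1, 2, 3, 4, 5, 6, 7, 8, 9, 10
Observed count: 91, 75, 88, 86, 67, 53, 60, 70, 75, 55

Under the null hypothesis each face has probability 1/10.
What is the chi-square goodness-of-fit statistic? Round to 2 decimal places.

22.97

Under H₀ each category has probability 1/10, so each expected count is 720/10 = 72.
χ² = (91−72)²/72 + (75−72)²/72 + (88−72)²/72 + (86−72)²/72 + (67−72)²/72 + (53−72)²/72 + (60−72)²/72 + (70−72)²/72 + (75−72)²/72 + (55−72)²/72
   = 5.014 + 0.125 + 3.556 + 2.722 + 0.347 + 5.014 + 2.000 + 0.056 + 0.125 + 4.014
Sum = 22.97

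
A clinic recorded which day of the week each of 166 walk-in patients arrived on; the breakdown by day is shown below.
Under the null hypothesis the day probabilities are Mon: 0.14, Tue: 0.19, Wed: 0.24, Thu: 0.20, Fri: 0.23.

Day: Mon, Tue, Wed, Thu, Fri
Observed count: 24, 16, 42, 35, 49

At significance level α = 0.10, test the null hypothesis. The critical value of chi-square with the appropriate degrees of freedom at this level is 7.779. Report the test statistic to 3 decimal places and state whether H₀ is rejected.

Expected counts E_i = n·p_i: 166×0.14 = 23.24, 166×0.19 = 31.54, 166×0.24 = 39.84, 166×0.20 = 33.2, 166×0.23 = 38.18.
cat         O        E   (O−E)²/E
Mon        24    23.24     0.0249
Tue        16    31.54     7.6567
Wed        42    39.84     0.1171
Thu        35     33.2     0.0976
Fri        49    38.18     3.0663
Sum = 10.963
df = 4. Since 10.963 > 7.779, we reject H₀.

10.963; reject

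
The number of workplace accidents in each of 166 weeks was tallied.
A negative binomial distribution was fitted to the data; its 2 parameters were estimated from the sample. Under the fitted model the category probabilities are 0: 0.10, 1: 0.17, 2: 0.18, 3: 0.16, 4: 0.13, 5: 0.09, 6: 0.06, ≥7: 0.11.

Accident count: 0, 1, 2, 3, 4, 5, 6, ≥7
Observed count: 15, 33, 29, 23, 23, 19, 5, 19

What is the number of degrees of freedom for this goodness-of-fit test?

There are k = 8 categories and 2 parameters estimated from the data, so df = 8 − 1 − 2 = 5.

5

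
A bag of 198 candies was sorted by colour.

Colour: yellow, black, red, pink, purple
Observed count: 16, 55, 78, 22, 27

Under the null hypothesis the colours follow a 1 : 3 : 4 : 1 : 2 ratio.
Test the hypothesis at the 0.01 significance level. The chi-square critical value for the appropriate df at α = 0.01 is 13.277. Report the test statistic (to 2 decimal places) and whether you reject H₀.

Ratio total = 11. Expected counts: 198×1/11 = 18, 198×3/11 = 54, 198×4/11 = 72, 198×1/11 = 18, 198×2/11 = 36.
χ² = (16−18)²/18 + (55−54)²/54 + (78−72)²/72 + (22−18)²/18 + (27−36)²/36
   = 0.222 + 0.019 + 0.500 + 0.889 + 2.250
Sum = 3.88
df = 4. Since 3.88 < 13.277, we do not reject H₀.

3.88; do not reject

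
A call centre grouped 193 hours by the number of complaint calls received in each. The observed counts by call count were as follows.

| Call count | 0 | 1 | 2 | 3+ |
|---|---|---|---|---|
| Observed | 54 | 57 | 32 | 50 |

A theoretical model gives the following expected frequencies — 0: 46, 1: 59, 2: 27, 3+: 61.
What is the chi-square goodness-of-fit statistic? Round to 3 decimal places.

χ² = (54−46)²/46 + (57−59)²/59 + (32−27)²/27 + (50−61)²/61
   = 1.3913 + 0.0678 + 0.9259 + 1.9836
Sum = 4.369

4.369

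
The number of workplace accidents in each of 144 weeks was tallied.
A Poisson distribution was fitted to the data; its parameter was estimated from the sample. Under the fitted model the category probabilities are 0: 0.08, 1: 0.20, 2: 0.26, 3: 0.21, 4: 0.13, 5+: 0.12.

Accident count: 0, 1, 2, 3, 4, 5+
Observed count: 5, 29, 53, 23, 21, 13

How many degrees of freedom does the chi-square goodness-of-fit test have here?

4

There are k = 6 categories and 1 parameter estimated from the data, so df = 6 − 1 − 1 = 4.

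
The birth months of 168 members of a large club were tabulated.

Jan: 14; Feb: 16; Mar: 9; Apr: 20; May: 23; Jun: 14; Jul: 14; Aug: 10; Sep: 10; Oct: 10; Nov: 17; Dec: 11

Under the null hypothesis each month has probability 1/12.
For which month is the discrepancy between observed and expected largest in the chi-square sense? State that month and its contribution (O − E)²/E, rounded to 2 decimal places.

Under H₀ each category has probability 1/12, so each expected count is 168/12 = 14.
Jan: (14 − 14)²/14 = 0/14 = 0.000
Feb: (16 − 14)²/14 = 4/14 = 0.286
Mar: (9 − 14)²/14 = 25/14 = 1.786
Apr: (20 − 14)²/14 = 36/14 = 2.571
May: (23 − 14)²/14 = 81/14 = 5.786
Jun: (14 − 14)²/14 = 0/14 = 0.000
Jul: (14 − 14)²/14 = 0/14 = 0.000
Aug: (10 − 14)²/14 = 16/14 = 1.143
Sep: (10 − 14)²/14 = 16/14 = 1.143
Oct: (10 − 14)²/14 = 16/14 = 1.143
Nov: (17 − 14)²/14 = 9/14 = 0.643
Dec: (11 − 14)²/14 = 9/14 = 0.643
The largest term is for May: 5.79.

May, 5.79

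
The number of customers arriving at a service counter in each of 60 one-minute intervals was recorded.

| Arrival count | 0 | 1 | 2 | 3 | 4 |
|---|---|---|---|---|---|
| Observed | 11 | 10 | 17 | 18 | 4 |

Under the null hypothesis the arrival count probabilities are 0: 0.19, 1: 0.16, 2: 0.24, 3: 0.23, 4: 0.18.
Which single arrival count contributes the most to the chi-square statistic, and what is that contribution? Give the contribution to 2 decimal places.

Expected counts E_i = n·p_i: 60×0.19 = 11.4, 60×0.16 = 9.6, 60×0.24 = 14.4, 60×0.23 = 13.8, 60×0.18 = 10.8.
cat         O        E   (O−E)²/E
0          11     11.4      0.014
1          10      9.6      0.017
2          17     14.4      0.469
3          18     13.8      1.278
4           4     10.8      4.281
The largest term is for 4: 4.28.

4, 4.28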